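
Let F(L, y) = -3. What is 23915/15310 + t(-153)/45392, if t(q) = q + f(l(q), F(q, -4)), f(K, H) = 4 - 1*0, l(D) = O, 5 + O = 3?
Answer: 108326849/69495152 ≈ 1.5588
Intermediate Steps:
O = -2 (O = -5 + 3 = -2)
l(D) = -2
f(K, H) = 4 (f(K, H) = 4 + 0 = 4)
t(q) = 4 + q (t(q) = q + 4 = 4 + q)
23915/15310 + t(-153)/45392 = 23915/15310 + (4 - 153)/45392 = 23915*(1/15310) - 149*1/45392 = 4783/3062 - 149/45392 = 108326849/69495152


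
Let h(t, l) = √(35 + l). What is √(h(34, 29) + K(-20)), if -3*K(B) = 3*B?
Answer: 2*√7 ≈ 5.2915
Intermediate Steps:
K(B) = -B
√(h(34, 29) + K(-20)) = √(√(35 + 29) - 1*(-20)) = √(√64 + 20) = √(8 + 20) = √28 = 2*√7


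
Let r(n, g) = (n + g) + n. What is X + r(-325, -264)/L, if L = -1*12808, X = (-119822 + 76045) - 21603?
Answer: -418693063/6404 ≈ -65380.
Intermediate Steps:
X = -65380 (X = -43777 - 21603 = -65380)
L = -12808
r(n, g) = g + 2*n (r(n, g) = (g + n) + n = g + 2*n)
X + r(-325, -264)/L = -65380 + (-264 + 2*(-325))/(-12808) = -65380 + (-264 - 650)*(-1/12808) = -65380 - 914*(-1/12808) = -65380 + 457/6404 = -418693063/6404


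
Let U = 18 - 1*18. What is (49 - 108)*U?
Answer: 0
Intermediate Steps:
U = 0 (U = 18 - 18 = 0)
(49 - 108)*U = (49 - 108)*0 = -59*0 = 0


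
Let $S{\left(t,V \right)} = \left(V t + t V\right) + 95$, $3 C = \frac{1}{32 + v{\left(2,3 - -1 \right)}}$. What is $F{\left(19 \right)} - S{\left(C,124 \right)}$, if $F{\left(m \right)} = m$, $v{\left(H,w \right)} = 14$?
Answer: $- \frac{5368}{69} \approx -77.797$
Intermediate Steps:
$C = \frac{1}{138}$ ($C = \frac{1}{3 \left(32 + 14\right)} = \frac{1}{3 \cdot 46} = \frac{1}{3} \cdot \frac{1}{46} = \frac{1}{138} \approx 0.0072464$)
$S{\left(t,V \right)} = 95 + 2 V t$ ($S{\left(t,V \right)} = \left(V t + V t\right) + 95 = 2 V t + 95 = 95 + 2 V t$)
$F{\left(19 \right)} - S{\left(C,124 \right)} = 19 - \left(95 + 2 \cdot 124 \cdot \frac{1}{138}\right) = 19 - \left(95 + \frac{124}{69}\right) = 19 - \frac{6679}{69} = - \frac{5368}{69}$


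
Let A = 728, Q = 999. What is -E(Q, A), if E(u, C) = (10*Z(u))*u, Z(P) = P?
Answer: -9980010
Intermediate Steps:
E(u, C) = 10*u² (E(u, C) = (10*u)*u = 10*u²)
-E(Q, A) = -10*999² = -10*998001 = -1*9980010 = -9980010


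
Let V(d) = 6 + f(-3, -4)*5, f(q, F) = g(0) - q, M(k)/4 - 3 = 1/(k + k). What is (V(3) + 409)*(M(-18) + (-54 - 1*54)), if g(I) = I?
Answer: -371950/9 ≈ -41328.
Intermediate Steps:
M(k) = 12 + 2/k (M(k) = 12 + 4/(k + k) = 12 + 4/((2*k)) = 12 + 4*(1/(2*k)) = 12 + 2/k)
f(q, F) = -q (f(q, F) = 0 - q = -q)
V(d) = 21 (V(d) = 6 - 1*(-3)*5 = 6 + 3*5 = 6 + 15 = 21)
(V(3) + 409)*(M(-18) + (-54 - 1*54)) = (21 + 409)*((12 + 2/(-18)) + (-54 - 1*54)) = 430*((12 + 2*(-1/18)) + (-54 - 54)) = 430*((12 - 1/9) - 108) = 430*(107/9 - 108) = 430*(-865/9) = -371950/9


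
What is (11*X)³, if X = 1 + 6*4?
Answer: 20796875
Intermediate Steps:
X = 25 (X = 1 + 24 = 25)
(11*X)³ = (11*25)³ = 275³ = 20796875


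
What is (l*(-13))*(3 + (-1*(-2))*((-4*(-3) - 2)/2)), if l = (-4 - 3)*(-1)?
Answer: -1183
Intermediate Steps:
l = 7 (l = -7*(-1) = 7)
(l*(-13))*(3 + (-1*(-2))*((-4*(-3) - 2)/2)) = (7*(-13))*(3 + (-1*(-2))*((-4*(-3) - 2)/2)) = -91*(3 + 2*((12 - 2)*(1/2))) = -91*(3 + 2*(10*(1/2))) = -91*(3 + 2*5) = -91*(3 + 10) = -91*13 = -1183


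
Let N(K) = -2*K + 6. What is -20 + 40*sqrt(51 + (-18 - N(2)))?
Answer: -20 + 40*sqrt(31) ≈ 202.71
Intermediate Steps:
N(K) = 6 - 2*K
-20 + 40*sqrt(51 + (-18 - N(2))) = -20 + 40*sqrt(51 + (-18 - (6 - 2*2))) = -20 + 40*sqrt(51 + (-18 - (6 - 4))) = -20 + 40*sqrt(51 + (-18 - 1*2)) = -20 + 40*sqrt(51 + (-18 - 2)) = -20 + 40*sqrt(51 - 20) = -20 + 40*sqrt(31)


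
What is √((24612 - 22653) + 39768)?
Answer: √41727 ≈ 204.27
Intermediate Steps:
√((24612 - 22653) + 39768) = √(1959 + 39768) = √41727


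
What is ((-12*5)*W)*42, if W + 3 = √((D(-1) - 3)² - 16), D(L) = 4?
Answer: 7560 - 2520*I*√15 ≈ 7560.0 - 9759.9*I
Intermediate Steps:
W = -3 + I*√15 (W = -3 + √((4 - 3)² - 16) = -3 + √(1² - 16) = -3 + √(1 - 16) = -3 + √(-15) = -3 + I*√15 ≈ -3.0 + 3.873*I)
((-12*5)*W)*42 = ((-12*5)*(-3 + I*√15))*42 = -60*(-3 + I*√15)*42 = (180 - 60*I*√15)*42 = 7560 - 2520*I*√15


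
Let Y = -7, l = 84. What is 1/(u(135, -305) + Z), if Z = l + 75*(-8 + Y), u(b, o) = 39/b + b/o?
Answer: -2745/2857967 ≈ -0.00096047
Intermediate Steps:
Z = -1041 (Z = 84 + 75*(-8 - 7) = 84 + 75*(-15) = 84 - 1125 = -1041)
1/(u(135, -305) + Z) = 1/((39/135 + 135/(-305)) - 1041) = 1/((39*(1/135) + 135*(-1/305)) - 1041) = 1/((13/45 - 27/61) - 1041) = 1/(-422/2745 - 1041) = 1/(-2857967/2745) = -2745/2857967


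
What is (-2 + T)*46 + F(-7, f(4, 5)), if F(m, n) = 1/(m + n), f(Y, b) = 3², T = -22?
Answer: -2207/2 ≈ -1103.5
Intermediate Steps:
f(Y, b) = 9
(-2 + T)*46 + F(-7, f(4, 5)) = (-2 - 22)*46 + 1/(-7 + 9) = -24*46 + 1/2 = -1104 + ½ = -2207/2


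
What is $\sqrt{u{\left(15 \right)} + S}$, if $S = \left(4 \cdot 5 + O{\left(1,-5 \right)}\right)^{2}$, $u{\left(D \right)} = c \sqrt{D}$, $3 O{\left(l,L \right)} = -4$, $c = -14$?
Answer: $\frac{\sqrt{3136 - 126 \sqrt{15}}}{3} \approx 17.153$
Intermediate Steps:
$O{\left(l,L \right)} = - \frac{4}{3}$ ($O{\left(l,L \right)} = \frac{1}{3} \left(-4\right) = - \frac{4}{3}$)
$u{\left(D \right)} = - 14 \sqrt{D}$
$S = \frac{3136}{9}$ ($S = \left(4 \cdot 5 - \frac{4}{3}\right)^{2} = \left(20 - \frac{4}{3}\right)^{2} = \left(\frac{56}{3}\right)^{2} = \frac{3136}{9} \approx 348.44$)
$\sqrt{u{\left(15 \right)} + S} = \sqrt{- 14 \sqrt{15} + \frac{3136}{9}} = \sqrt{\frac{3136}{9} - 14 \sqrt{15}}$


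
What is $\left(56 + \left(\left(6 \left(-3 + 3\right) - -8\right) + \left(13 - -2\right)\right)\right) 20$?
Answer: $1580$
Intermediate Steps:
$\left(56 + \left(\left(6 \left(-3 + 3\right) - -8\right) + \left(13 - -2\right)\right)\right) 20 = \left(56 + \left(\left(6 \cdot 0 + \left(-1 + 9\right)\right) + \left(13 + 2\right)\right)\right) 20 = \left(56 + \left(\left(0 + 8\right) + 15\right)\right) 20 = \left(56 + \left(8 + 15\right)\right) 20 = \left(56 + 23\right) 20 = 79 \cdot 20 = 1580$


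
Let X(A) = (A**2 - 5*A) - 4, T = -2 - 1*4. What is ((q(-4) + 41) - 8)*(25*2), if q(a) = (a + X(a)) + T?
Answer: 2750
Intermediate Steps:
T = -6 (T = -2 - 4 = -6)
X(A) = -4 + A**2 - 5*A
q(a) = -10 + a**2 - 4*a (q(a) = (a + (-4 + a**2 - 5*a)) - 6 = (-4 + a**2 - 4*a) - 6 = -10 + a**2 - 4*a)
((q(-4) + 41) - 8)*(25*2) = (((-10 + (-4)**2 - 4*(-4)) + 41) - 8)*(25*2) = (((-10 + 16 + 16) + 41) - 8)*50 = ((22 + 41) - 8)*50 = (63 - 8)*50 = 55*50 = 2750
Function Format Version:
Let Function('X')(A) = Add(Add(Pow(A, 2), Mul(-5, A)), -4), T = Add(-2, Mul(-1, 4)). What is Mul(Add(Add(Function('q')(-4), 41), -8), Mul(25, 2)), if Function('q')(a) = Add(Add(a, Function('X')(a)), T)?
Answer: 2750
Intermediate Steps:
T = -6 (T = Add(-2, -4) = -6)
Function('X')(A) = Add(-4, Pow(A, 2), Mul(-5, A))
Function('q')(a) = Add(-10, Pow(a, 2), Mul(-4, a)) (Function('q')(a) = Add(Add(a, Add(-4, Pow(a, 2), Mul(-5, a))), -6) = Add(Add(-4, Pow(a, 2), Mul(-4, a)), -6) = Add(-10, Pow(a, 2), Mul(-4, a)))
Mul(Add(Add(Function('q')(-4), 41), -8), Mul(25, 2)) = Mul(Add(Add(Add(-10, Pow(-4, 2), Mul(-4, -4)), 41), -8), Mul(25, 2)) = Mul(Add(Add(Add(-10, 16, 16), 41), -8), 50) = Mul(Add(Add(22, 41), -8), 50) = Mul(Add(63, -8), 50) = Mul(55, 50) = 2750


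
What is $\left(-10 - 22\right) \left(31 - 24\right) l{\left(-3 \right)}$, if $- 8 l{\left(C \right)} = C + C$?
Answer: $-168$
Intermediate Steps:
$l{\left(C \right)} = - \frac{C}{4}$ ($l{\left(C \right)} = - \frac{C + C}{8} = - \frac{2 C}{8} = - \frac{C}{4}$)
$\left(-10 - 22\right) \left(31 - 24\right) l{\left(-3 \right)} = \left(-10 - 22\right) \left(31 - 24\right) \left(\left(- \frac{1}{4}\right) \left(-3\right)\right) = \left(-32\right) 7 \cdot \frac{3}{4} = \left(-224\right) \frac{3}{4} = -168$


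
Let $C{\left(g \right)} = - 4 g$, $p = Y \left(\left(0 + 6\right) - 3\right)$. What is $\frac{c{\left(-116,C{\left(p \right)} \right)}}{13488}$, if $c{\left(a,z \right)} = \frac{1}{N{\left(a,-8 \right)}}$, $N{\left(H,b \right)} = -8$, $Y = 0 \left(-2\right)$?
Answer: $- \frac{1}{107904} \approx -9.2675 \cdot 10^{-6}$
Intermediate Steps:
$Y = 0$
$p = 0$ ($p = 0 \left(\left(0 + 6\right) - 3\right) = 0 \left(6 - 3\right) = 0 \cdot 3 = 0$)
$c{\left(a,z \right)} = - \frac{1}{8}$ ($c{\left(a,z \right)} = \frac{1}{-8} = - \frac{1}{8}$)
$\frac{c{\left(-116,C{\left(p \right)} \right)}}{13488} = - \frac{1}{8 \cdot 13488} = \left(- \frac{1}{8}\right) \frac{1}{13488} = - \frac{1}{107904}$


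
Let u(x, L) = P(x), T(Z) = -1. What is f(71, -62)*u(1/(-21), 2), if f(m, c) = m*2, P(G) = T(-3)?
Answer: -142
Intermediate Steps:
P(G) = -1
f(m, c) = 2*m
u(x, L) = -1
f(71, -62)*u(1/(-21), 2) = (2*71)*(-1) = 142*(-1) = -142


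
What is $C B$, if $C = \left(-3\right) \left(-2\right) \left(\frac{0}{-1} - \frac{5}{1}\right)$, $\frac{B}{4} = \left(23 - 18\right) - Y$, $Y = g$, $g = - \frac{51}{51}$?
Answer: $-720$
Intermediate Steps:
$g = -1$ ($g = \left(-51\right) \frac{1}{51} = -1$)
$Y = -1$
$B = 24$ ($B = 4 \left(\left(23 - 18\right) - -1\right) = 4 \left(5 + 1\right) = 4 \cdot 6 = 24$)
$C = -30$ ($C = 6 \left(0 \left(-1\right) - 5\right) = 6 \left(0 - 5\right) = 6 \left(-5\right) = -30$)
$C B = \left(-30\right) 24 = -720$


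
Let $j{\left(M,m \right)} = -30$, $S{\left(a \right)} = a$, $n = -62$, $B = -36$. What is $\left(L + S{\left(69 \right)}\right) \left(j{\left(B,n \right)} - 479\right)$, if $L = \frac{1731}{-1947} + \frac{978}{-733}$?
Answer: $- \frac{16169306290}{475717} \approx -33989.0$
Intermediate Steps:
$L = - \frac{1057663}{475717}$ ($L = 1731 \left(- \frac{1}{1947}\right) + 978 \left(- \frac{1}{733}\right) = - \frac{577}{649} - \frac{978}{733} = - \frac{1057663}{475717} \approx -2.2233$)
$\left(L + S{\left(69 \right)}\right) \left(j{\left(B,n \right)} - 479\right) = \left(- \frac{1057663}{475717} + 69\right) \left(-30 - 479\right) = \frac{31766810}{475717} \left(-509\right) = - \frac{16169306290}{475717}$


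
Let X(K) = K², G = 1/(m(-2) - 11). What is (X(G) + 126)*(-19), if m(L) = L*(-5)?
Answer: -2413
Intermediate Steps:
m(L) = -5*L
G = -1 (G = 1/(-5*(-2) - 11) = 1/(10 - 11) = 1/(-1) = -1)
(X(G) + 126)*(-19) = ((-1)² + 126)*(-19) = (1 + 126)*(-19) = 127*(-19) = -2413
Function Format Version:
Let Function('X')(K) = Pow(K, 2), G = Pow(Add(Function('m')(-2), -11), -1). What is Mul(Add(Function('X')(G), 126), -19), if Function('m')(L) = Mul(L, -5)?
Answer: -2413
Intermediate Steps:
Function('m')(L) = Mul(-5, L)
G = -1 (G = Pow(Add(Mul(-5, -2), -11), -1) = Pow(Add(10, -11), -1) = Pow(-1, -1) = -1)
Mul(Add(Function('X')(G), 126), -19) = Mul(Add(Pow(-1, 2), 126), -19) = Mul(Add(1, 126), -19) = Mul(127, -19) = -2413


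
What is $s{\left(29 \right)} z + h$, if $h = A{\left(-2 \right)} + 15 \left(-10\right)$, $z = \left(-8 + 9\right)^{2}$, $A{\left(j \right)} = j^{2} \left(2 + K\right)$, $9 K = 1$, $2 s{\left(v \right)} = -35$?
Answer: $- \frac{2863}{18} \approx -159.06$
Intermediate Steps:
$s{\left(v \right)} = - \frac{35}{2}$ ($s{\left(v \right)} = \frac{1}{2} \left(-35\right) = - \frac{35}{2}$)
$K = \frac{1}{9}$ ($K = \frac{1}{9} \cdot 1 = \frac{1}{9} \approx 0.11111$)
$A{\left(j \right)} = \frac{19 j^{2}}{9}$ ($A{\left(j \right)} = j^{2} \left(2 + \frac{1}{9}\right) = j^{2} \cdot \frac{19}{9} = \frac{19 j^{2}}{9}$)
$z = 1$ ($z = 1^{2} = 1$)
$h = - \frac{1274}{9}$ ($h = \frac{19 \left(-2\right)^{2}}{9} + 15 \left(-10\right) = \frac{19}{9} \cdot 4 - 150 = \frac{76}{9} - 150 = - \frac{1274}{9} \approx -141.56$)
$s{\left(29 \right)} z + h = \left(- \frac{35}{2}\right) 1 - \frac{1274}{9} = - \frac{35}{2} - \frac{1274}{9} = - \frac{2863}{18}$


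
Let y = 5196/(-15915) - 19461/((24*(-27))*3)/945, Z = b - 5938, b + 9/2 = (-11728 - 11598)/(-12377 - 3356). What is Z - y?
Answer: -60725552036626739/10221949732680 ≈ -5940.7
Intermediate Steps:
b = -94945/31466 (b = -9/2 + (-11728 - 11598)/(-12377 - 3356) = -9/2 - 23326/(-15733) = -9/2 - 23326*(-1/15733) = -9/2 + 23326/15733 = -94945/31466 ≈ -3.0174)
Z = -186940053/31466 (Z = -94945/31466 - 5938 = -186940053/31466 ≈ -5941.0)
y = -205238797/649713960 (y = 5196*(-1/15915) - 19461/((-648*3))*(1/945) = -1732/5305 - 19461/(-1944)*(1/945) = -1732/5305 - 19461*(-1/1944)*(1/945) = -1732/5305 + (6487/648)*(1/945) = -1732/5305 + 6487/612360 = -205238797/649713960 ≈ -0.31589)
Z - y = -186940053/31466 - 1*(-205238797/649713960) = -186940053/31466 + 205238797/649713960 = -60725552036626739/10221949732680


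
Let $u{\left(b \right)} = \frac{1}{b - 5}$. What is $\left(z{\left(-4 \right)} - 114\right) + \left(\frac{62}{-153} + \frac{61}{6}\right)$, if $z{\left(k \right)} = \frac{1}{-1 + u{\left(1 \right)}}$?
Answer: $- \frac{160709}{1530} \approx -105.04$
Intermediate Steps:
$u{\left(b \right)} = \frac{1}{-5 + b}$
$z{\left(k \right)} = - \frac{4}{5}$ ($z{\left(k \right)} = \frac{1}{-1 + \frac{1}{-5 + 1}} = \frac{1}{-1 + \frac{1}{-4}} = \frac{1}{-1 - \frac{1}{4}} = \frac{1}{- \frac{5}{4}} = - \frac{4}{5}$)
$\left(z{\left(-4 \right)} - 114\right) + \left(\frac{62}{-153} + \frac{61}{6}\right) = \left(- \frac{4}{5} - 114\right) + \left(\frac{62}{-153} + \frac{61}{6}\right) = - \frac{574}{5} + \left(62 \left(- \frac{1}{153}\right) + 61 \cdot \frac{1}{6}\right) = - \frac{574}{5} + \left(- \frac{62}{153} + \frac{61}{6}\right) = - \frac{574}{5} + \frac{2987}{306} = - \frac{160709}{1530}$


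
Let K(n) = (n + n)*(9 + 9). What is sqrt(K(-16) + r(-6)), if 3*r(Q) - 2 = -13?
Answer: I*sqrt(5217)/3 ≈ 24.076*I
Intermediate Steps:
K(n) = 36*n (K(n) = (2*n)*18 = 36*n)
r(Q) = -11/3 (r(Q) = 2/3 + (1/3)*(-13) = 2/3 - 13/3 = -11/3)
sqrt(K(-16) + r(-6)) = sqrt(36*(-16) - 11/3) = sqrt(-576 - 11/3) = sqrt(-1739/3) = I*sqrt(5217)/3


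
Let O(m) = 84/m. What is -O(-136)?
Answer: 21/34 ≈ 0.61765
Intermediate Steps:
-O(-136) = -84/(-136) = -84*(-1)/136 = -1*(-21/34) = 21/34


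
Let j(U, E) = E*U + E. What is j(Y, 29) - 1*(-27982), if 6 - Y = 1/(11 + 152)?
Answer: 4594126/163 ≈ 28185.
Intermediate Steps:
Y = 977/163 (Y = 6 - 1/(11 + 152) = 6 - 1/163 = 977/163 ≈ 5.9939)
j(U, E) = E + E*U
j(Y, 29) - 1*(-27982) = 29*(1 + 977/163) - 1*(-27982) = 29*(1140/163) + 27982 = 33060/163 + 27982 = 4594126/163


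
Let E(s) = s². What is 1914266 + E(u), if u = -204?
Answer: 1955882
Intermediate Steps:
1914266 + E(u) = 1914266 + (-204)² = 1914266 + 41616 = 1955882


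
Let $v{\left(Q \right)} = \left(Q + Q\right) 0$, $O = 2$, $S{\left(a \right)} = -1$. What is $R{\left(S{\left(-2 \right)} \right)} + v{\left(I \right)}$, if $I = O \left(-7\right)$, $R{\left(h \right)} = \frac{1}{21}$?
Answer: $\frac{1}{21} \approx 0.047619$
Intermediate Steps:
$R{\left(h \right)} = \frac{1}{21}$
$I = -14$ ($I = 2 \left(-7\right) = -14$)
$v{\left(Q \right)} = 0$ ($v{\left(Q \right)} = 2 Q 0 = 0$)
$R{\left(S{\left(-2 \right)} \right)} + v{\left(I \right)} = \frac{1}{21} + 0 = \frac{1}{21}$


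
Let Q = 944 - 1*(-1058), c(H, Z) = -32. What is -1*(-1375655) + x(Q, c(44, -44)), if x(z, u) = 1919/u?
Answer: 44019041/32 ≈ 1.3756e+6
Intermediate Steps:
Q = 2002 (Q = 944 + 1058 = 2002)
-1*(-1375655) + x(Q, c(44, -44)) = -1*(-1375655) + 1919/(-32) = 1375655 + 1919*(-1/32) = 1375655 - 1919/32 = 44019041/32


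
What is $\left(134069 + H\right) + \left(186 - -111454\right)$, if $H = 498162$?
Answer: $743871$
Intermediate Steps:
$\left(134069 + H\right) + \left(186 - -111454\right) = \left(134069 + 498162\right) + \left(186 - -111454\right) = 632231 + \left(186 + 111454\right) = 632231 + 111640 = 743871$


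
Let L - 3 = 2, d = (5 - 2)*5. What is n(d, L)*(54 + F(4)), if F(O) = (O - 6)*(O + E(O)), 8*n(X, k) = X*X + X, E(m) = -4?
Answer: 1620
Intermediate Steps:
d = 15 (d = 3*5 = 15)
L = 5 (L = 3 + 2 = 5)
n(X, k) = X/8 + X²/8 (n(X, k) = (X*X + X)/8 = (X² + X)/8 = (X + X²)/8 = X/8 + X²/8)
F(O) = (-6 + O)*(-4 + O) (F(O) = (O - 6)*(O - 4) = (-6 + O)*(-4 + O))
n(d, L)*(54 + F(4)) = ((⅛)*15*(1 + 15))*(54 + (24 + 4² - 10*4)) = ((⅛)*15*16)*(54 + (24 + 16 - 40)) = 30*(54 + 0) = 30*54 = 1620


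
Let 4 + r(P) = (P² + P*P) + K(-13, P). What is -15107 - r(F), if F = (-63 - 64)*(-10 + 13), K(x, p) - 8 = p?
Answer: -305052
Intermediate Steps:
K(x, p) = 8 + p
F = -381 (F = -127*3 = -381)
r(P) = 4 + P + 2*P² (r(P) = -4 + ((P² + P*P) + (8 + P)) = -4 + ((P² + P²) + (8 + P)) = -4 + (2*P² + (8 + P)) = -4 + (8 + P + 2*P²) = 4 + P + 2*P²)
-15107 - r(F) = -15107 - (4 - 381 + 2*(-381)²) = -15107 - (4 - 381 + 2*145161) = -15107 - (4 - 381 + 290322) = -15107 - 1*289945 = -15107 - 289945 = -305052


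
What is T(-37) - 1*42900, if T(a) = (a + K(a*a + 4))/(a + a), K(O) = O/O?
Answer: -1587282/37 ≈ -42900.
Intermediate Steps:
K(O) = 1
T(a) = (1 + a)/(2*a) (T(a) = (a + 1)/(a + a) = (1 + a)/((2*a)) = (1 + a)*(1/(2*a)) = (1 + a)/(2*a))
T(-37) - 1*42900 = (½)*(1 - 37)/(-37) - 1*42900 = (½)*(-1/37)*(-36) - 42900 = 18/37 - 42900 = -1587282/37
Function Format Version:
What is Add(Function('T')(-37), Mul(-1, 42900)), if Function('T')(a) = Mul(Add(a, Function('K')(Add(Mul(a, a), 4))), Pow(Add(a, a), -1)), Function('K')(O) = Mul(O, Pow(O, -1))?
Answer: Rational(-1587282, 37) ≈ -42900.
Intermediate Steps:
Function('K')(O) = 1
Function('T')(a) = Mul(Rational(1, 2), Pow(a, -1), Add(1, a)) (Function('T')(a) = Mul(Add(a, 1), Pow(Add(a, a), -1)) = Mul(Add(1, a), Pow(Mul(2, a), -1)) = Mul(Add(1, a), Mul(Rational(1, 2), Pow(a, -1))) = Mul(Rational(1, 2), Pow(a, -1), Add(1, a)))
Add(Function('T')(-37), Mul(-1, 42900)) = Add(Mul(Rational(1, 2), Pow(-37, -1), Add(1, -37)), Mul(-1, 42900)) = Add(Mul(Rational(1, 2), Rational(-1, 37), -36), -42900) = Add(Rational(18, 37), -42900) = Rational(-1587282, 37)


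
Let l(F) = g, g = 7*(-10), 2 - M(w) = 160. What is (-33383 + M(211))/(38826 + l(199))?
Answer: -33541/38756 ≈ -0.86544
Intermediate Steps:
M(w) = -158 (M(w) = 2 - 1*160 = 2 - 160 = -158)
g = -70
l(F) = -70
(-33383 + M(211))/(38826 + l(199)) = (-33383 - 158)/(38826 - 70) = -33541/38756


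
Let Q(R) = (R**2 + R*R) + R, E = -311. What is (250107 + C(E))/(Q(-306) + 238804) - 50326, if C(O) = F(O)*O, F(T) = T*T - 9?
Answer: -4291425669/85154 ≈ -50396.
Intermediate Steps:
F(T) = -9 + T**2 (F(T) = T**2 - 9 = -9 + T**2)
Q(R) = R + 2*R**2 (Q(R) = (R**2 + R**2) + R = 2*R**2 + R = R + 2*R**2)
C(O) = O*(-9 + O**2) (C(O) = (-9 + O**2)*O = O*(-9 + O**2))
(250107 + C(E))/(Q(-306) + 238804) - 50326 = (250107 - 311*(-9 + (-311)**2))/(-306*(1 + 2*(-306)) + 238804) - 50326 = (250107 - 311*(-9 + 96721))/(-306*(1 - 612) + 238804) - 50326 = (250107 - 311*96712)/(-306*(-611) + 238804) - 50326 = (250107 - 30077432)/(186966 + 238804) - 50326 = -29827325/425770 - 50326 = -29827325*1/425770 - 50326 = -5965465/85154 - 50326 = -4291425669/85154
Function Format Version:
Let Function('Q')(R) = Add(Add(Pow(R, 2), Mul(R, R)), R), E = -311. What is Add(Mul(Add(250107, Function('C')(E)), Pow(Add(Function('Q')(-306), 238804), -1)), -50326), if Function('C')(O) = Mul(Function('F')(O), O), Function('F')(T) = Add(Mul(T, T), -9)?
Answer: Rational(-4291425669, 85154) ≈ -50396.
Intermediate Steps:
Function('F')(T) = Add(-9, Pow(T, 2)) (Function('F')(T) = Add(Pow(T, 2), -9) = Add(-9, Pow(T, 2)))
Function('Q')(R) = Add(R, Mul(2, Pow(R, 2))) (Function('Q')(R) = Add(Add(Pow(R, 2), Pow(R, 2)), R) = Add(Mul(2, Pow(R, 2)), R) = Add(R, Mul(2, Pow(R, 2))))
Function('C')(O) = Mul(O, Add(-9, Pow(O, 2))) (Function('C')(O) = Mul(Add(-9, Pow(O, 2)), O) = Mul(O, Add(-9, Pow(O, 2))))
Add(Mul(Add(250107, Function('C')(E)), Pow(Add(Function('Q')(-306), 238804), -1)), -50326) = Add(Mul(Add(250107, Mul(-311, Add(-9, Pow(-311, 2)))), Pow(Add(Mul(-306, Add(1, Mul(2, -306))), 238804), -1)), -50326) = Add(Mul(Add(250107, Mul(-311, Add(-9, 96721))), Pow(Add(Mul(-306, Add(1, -612)), 238804), -1)), -50326) = Add(Mul(Add(250107, Mul(-311, 96712)), Pow(Add(Mul(-306, -611), 238804), -1)), -50326) = Add(Mul(Add(250107, -30077432), Pow(Add(186966, 238804), -1)), -50326) = Add(Mul(-29827325, Pow(425770, -1)), -50326) = Add(Mul(-29827325, Rational(1, 425770)), -50326) = Add(Rational(-5965465, 85154), -50326) = Rational(-4291425669, 85154)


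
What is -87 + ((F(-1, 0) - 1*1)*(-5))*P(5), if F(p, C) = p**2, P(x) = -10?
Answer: -87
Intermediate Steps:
-87 + ((F(-1, 0) - 1*1)*(-5))*P(5) = -87 + (((-1)**2 - 1*1)*(-5))*(-10) = -87 + ((1 - 1)*(-5))*(-10) = -87 + (0*(-5))*(-10) = -87 + 0*(-10) = -87 + 0 = -87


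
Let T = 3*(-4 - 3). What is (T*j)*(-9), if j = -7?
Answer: -1323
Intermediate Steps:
T = -21 (T = 3*(-7) = -21)
(T*j)*(-9) = -21*(-7)*(-9) = 147*(-9) = -1323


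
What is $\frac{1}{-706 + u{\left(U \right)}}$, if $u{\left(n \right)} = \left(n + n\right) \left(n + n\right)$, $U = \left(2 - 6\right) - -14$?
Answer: $- \frac{1}{306} \approx -0.003268$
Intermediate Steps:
$U = 10$ ($U = -4 + 14 = 10$)
$u{\left(n \right)} = 4 n^{2}$ ($u{\left(n \right)} = 2 n 2 n = 4 n^{2}$)
$\frac{1}{-706 + u{\left(U \right)}} = \frac{1}{-706 + 4 \cdot 10^{2}} = \frac{1}{-706 + 4 \cdot 100} = \frac{1}{-706 + 400} = \frac{1}{-306} = - \frac{1}{306}$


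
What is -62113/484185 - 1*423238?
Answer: -204925553143/484185 ≈ -4.2324e+5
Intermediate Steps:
-62113/484185 - 1*423238 = -62113*1/484185 - 423238 = -62113/484185 - 423238 = -204925553143/484185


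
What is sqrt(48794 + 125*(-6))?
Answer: 2*sqrt(12011) ≈ 219.19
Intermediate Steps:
sqrt(48794 + 125*(-6)) = sqrt(48794 - 750) = sqrt(48044) = 2*sqrt(12011)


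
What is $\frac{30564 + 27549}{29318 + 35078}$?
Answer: $\frac{58113}{64396} \approx 0.90243$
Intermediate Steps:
$\frac{30564 + 27549}{29318 + 35078} = \frac{58113}{64396}$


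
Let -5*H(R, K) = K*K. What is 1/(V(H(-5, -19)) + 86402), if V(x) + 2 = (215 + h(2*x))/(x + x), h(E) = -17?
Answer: 361/31189905 ≈ 1.1574e-5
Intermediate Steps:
H(R, K) = -K²/5 (H(R, K) = -K*K/5 = -K²/5)
V(x) = -2 + 99/x (V(x) = -2 + (215 - 17)/(x + x) = -2 + 198/((2*x)) = -2 + 198*(1/(2*x)) = -2 + 99/x)
1/(V(H(-5, -19)) + 86402) = 1/((-2 + 99/((-⅕*(-19)²))) + 86402) = 1/((-2 + 99/((-⅕*361))) + 86402) = 1/((-2 + 99/(-361/5)) + 86402) = 1/((-2 + 99*(-5/361)) + 86402) = 1/((-2 - 495/361) + 86402) = 1/(-1217/361 + 86402) = 1/(31189905/361) = 361/31189905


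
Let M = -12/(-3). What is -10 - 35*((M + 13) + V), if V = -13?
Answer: -150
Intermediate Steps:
M = 4 (M = -12*(-⅓) = 4)
-10 - 35*((M + 13) + V) = -10 - 35*((4 + 13) - 13) = -10 - 35*(17 - 13) = -10 - 35*4 = -10 - 140 = -150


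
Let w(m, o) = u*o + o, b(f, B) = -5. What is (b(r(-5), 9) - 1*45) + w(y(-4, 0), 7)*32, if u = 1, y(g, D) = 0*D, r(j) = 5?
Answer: 398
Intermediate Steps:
y(g, D) = 0
w(m, o) = 2*o (w(m, o) = 1*o + o = o + o = 2*o)
(b(r(-5), 9) - 1*45) + w(y(-4, 0), 7)*32 = (-5 - 1*45) + (2*7)*32 = (-5 - 45) + 14*32 = -50 + 448 = 398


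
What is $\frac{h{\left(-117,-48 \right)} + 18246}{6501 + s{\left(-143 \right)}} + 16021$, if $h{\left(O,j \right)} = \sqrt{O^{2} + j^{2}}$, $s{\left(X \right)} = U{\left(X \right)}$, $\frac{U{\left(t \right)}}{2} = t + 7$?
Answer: $\frac{99813055}{6229} + \frac{3 \sqrt{1777}}{6229} \approx 16024.0$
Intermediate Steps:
$U{\left(t \right)} = 14 + 2 t$ ($U{\left(t \right)} = 2 \left(t + 7\right) = 2 \left(7 + t\right) = 14 + 2 t$)
$s{\left(X \right)} = 14 + 2 X$
$\frac{h{\left(-117,-48 \right)} + 18246}{6501 + s{\left(-143 \right)}} + 16021 = \frac{\sqrt{\left(-117\right)^{2} + \left(-48\right)^{2}} + 18246}{6501 + \left(14 + 2 \left(-143\right)\right)} + 16021 = \frac{\sqrt{13689 + 2304} + 18246}{6501 + \left(14 - 286\right)} + 16021 = \frac{\sqrt{15993} + 18246}{6501 - 272} + 16021 = \frac{3 \sqrt{1777} + 18246}{6229} + 16021 = \left(18246 + 3 \sqrt{1777}\right) \frac{1}{6229} + 16021 = \left(\frac{18246}{6229} + \frac{3 \sqrt{1777}}{6229}\right) + 16021 = \frac{99813055}{6229} + \frac{3 \sqrt{1777}}{6229}$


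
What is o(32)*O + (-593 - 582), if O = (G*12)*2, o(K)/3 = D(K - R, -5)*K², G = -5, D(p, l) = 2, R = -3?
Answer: -738455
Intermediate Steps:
o(K) = 6*K² (o(K) = 3*(2*K²) = 6*K²)
O = -120 (O = -5*12*2 = -60*2 = -120)
o(32)*O + (-593 - 582) = (6*32²)*(-120) + (-593 - 582) = (6*1024)*(-120) - 1175 = 6144*(-120) - 1175 = -737280 - 1175 = -738455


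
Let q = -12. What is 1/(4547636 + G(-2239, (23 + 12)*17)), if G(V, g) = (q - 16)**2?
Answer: 1/4548420 ≈ 2.1986e-7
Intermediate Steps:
G(V, g) = 784 (G(V, g) = (-12 - 16)**2 = (-28)**2 = 784)
1/(4547636 + G(-2239, (23 + 12)*17)) = 1/(4547636 + 784) = 1/4548420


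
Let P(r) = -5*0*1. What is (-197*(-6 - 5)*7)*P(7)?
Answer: 0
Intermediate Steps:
P(r) = 0 (P(r) = 0*1 = 0)
(-197*(-6 - 5)*7)*P(7) = -197*(-6 - 5)*7*0 = -(-2167)*7*0 = -197*(-77)*0 = 15169*0 = 0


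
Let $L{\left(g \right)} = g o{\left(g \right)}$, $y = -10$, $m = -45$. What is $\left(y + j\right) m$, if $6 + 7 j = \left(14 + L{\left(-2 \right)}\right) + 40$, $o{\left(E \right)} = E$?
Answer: $\frac{810}{7} \approx 115.71$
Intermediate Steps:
$L{\left(g \right)} = g^{2}$ ($L{\left(g \right)} = g g = g^{2}$)
$j = \frac{52}{7}$ ($j = - \frac{6}{7} + \frac{\left(14 + \left(-2\right)^{2}\right) + 40}{7} = - \frac{6}{7} + \frac{\left(14 + 4\right) + 40}{7} = - \frac{6}{7} + \frac{18 + 40}{7} = - \frac{6}{7} + \frac{1}{7} \cdot 58 = - \frac{6}{7} + \frac{58}{7} = \frac{52}{7} \approx 7.4286$)
$\left(y + j\right) m = \left(-10 + \frac{52}{7}\right) \left(-45\right) = \left(- \frac{18}{7}\right) \left(-45\right) = \frac{810}{7}$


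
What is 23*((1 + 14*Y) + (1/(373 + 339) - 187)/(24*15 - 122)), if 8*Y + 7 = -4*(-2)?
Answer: 7655803/169456 ≈ 45.179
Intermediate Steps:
Y = ⅛ (Y = -7/8 + (-4*(-2))/8 = -7/8 + (⅛)*8 = -7/8 + 1 = ⅛ ≈ 0.12500)
23*((1 + 14*Y) + (1/(373 + 339) - 187)/(24*15 - 122)) = 23*((1 + 14*(⅛)) + (1/(373 + 339) - 187)/(24*15 - 122)) = 23*((1 + 7/4) + (1/712 - 187)/(360 - 122)) = 23*(11/4 + (1/712 - 187)/238) = 23*(11/4 - 133143/712*1/238) = 23*(11/4 - 133143/169456) = 23*(332861/169456) = 7655803/169456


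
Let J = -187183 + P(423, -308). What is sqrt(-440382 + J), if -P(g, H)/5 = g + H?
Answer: 38*I*sqrt(435) ≈ 792.55*I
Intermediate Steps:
P(g, H) = -5*H - 5*g (P(g, H) = -5*(g + H) = -5*(H + g) = -5*H - 5*g)
J = -187758 (J = -187183 + (-5*(-308) - 5*423) = -187183 + (1540 - 2115) = -187183 - 575 = -187758)
sqrt(-440382 + J) = sqrt(-440382 - 187758) = sqrt(-628140) = 38*I*sqrt(435)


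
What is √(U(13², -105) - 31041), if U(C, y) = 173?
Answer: 2*I*√7717 ≈ 175.69*I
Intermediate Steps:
√(U(13², -105) - 31041) = √(173 - 31041) = √(-30868) = 2*I*√7717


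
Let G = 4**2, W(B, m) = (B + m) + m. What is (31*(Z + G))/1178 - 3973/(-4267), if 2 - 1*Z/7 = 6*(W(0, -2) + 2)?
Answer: 16774/4267 ≈ 3.9311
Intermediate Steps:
W(B, m) = B + 2*m
G = 16
Z = 98 (Z = 14 - 42*((0 + 2*(-2)) + 2) = 14 - 42*((0 - 4) + 2) = 14 - 42*(-4 + 2) = 14 - 42*(-2) = 14 - 7*(-12) = 14 + 84 = 98)
(31*(Z + G))/1178 - 3973/(-4267) = (31*(98 + 16))/1178 - 3973/(-4267) = (31*114)*(1/1178) - 3973*(-1/4267) = 3534*(1/1178) + 3973/4267 = 3 + 3973/4267 = 16774/4267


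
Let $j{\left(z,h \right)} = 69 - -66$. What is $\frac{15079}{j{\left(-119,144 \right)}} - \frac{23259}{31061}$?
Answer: $\frac{465228854}{4193235} \approx 110.95$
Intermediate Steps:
$j{\left(z,h \right)} = 135$ ($j{\left(z,h \right)} = 69 + 66 = 135$)
$\frac{15079}{j{\left(-119,144 \right)}} - \frac{23259}{31061} = \frac{15079}{135} - \frac{23259}{31061} = \frac{465228854}{4193235}$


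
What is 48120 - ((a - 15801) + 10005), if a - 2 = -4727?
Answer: 58641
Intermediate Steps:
a = -4725 (a = 2 - 4727 = -4725)
48120 - ((a - 15801) + 10005) = 48120 - ((-4725 - 15801) + 10005) = 48120 - (-20526 + 10005) = 48120 - 1*(-10521) = 48120 + 10521 = 58641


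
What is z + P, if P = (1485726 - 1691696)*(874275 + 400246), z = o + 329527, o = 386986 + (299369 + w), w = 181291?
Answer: -262511893197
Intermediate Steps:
o = 867646 (o = 386986 + (299369 + 181291) = 386986 + 480660 = 867646)
z = 1197173 (z = 867646 + 329527 = 1197173)
P = -262513090370 (P = -205970*1274521 = -262513090370)
z + P = 1197173 - 262513090370 = -262511893197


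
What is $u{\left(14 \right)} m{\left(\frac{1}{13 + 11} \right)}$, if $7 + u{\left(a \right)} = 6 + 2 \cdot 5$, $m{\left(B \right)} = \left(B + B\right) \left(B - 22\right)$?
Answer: $- \frac{527}{32} \approx -16.469$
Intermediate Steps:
$m{\left(B \right)} = 2 B \left(-22 + B\right)$
$u{\left(a \right)} = 9$ ($u{\left(a \right)} = -7 + \left(6 + 2 \cdot 5\right) = -7 + \left(6 + 10\right) = -7 + 16 = 9$)
$u{\left(14 \right)} m{\left(\frac{1}{13 + 11} \right)} = 9 \frac{2 \left(-22 + \frac{1}{13 + 11}\right)}{13 + 11} = 9 \frac{2 \left(-22 + \frac{1}{24}\right)}{24} = 9 \cdot 2 \cdot \frac{1}{24} \left(-22 + \frac{1}{24}\right) = 9 \cdot 2 \cdot \frac{1}{24} \left(- \frac{527}{24}\right) = 9 \left(- \frac{527}{288}\right) = - \frac{527}{32}$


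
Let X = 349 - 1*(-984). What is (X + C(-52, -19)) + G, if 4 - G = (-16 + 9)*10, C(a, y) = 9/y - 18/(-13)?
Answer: 347754/247 ≈ 1407.9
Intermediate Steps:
C(a, y) = 18/13 + 9/y (C(a, y) = 9/y - 18*(-1/13) = 9/y + 18/13 = 18/13 + 9/y)
X = 1333 (X = 349 + 984 = 1333)
G = 74 (G = 4 - (-16 + 9)*10 = 4 - (-7)*10 = 4 - 1*(-70) = 4 + 70 = 74)
(X + C(-52, -19)) + G = (1333 + (18/13 + 9/(-19))) + 74 = (1333 + (18/13 + 9*(-1/19))) + 74 = (1333 + (18/13 - 9/19)) + 74 = (1333 + 225/247) + 74 = 329476/247 + 74 = 347754/247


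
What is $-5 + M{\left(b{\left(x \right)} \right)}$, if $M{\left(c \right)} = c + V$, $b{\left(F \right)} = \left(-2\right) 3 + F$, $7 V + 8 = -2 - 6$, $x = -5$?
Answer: $- \frac{128}{7} \approx -18.286$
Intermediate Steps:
$V = - \frac{16}{7}$ ($V = - \frac{8}{7} + \frac{-2 - 6}{7} = - \frac{8}{7} + \frac{1}{7} \left(-8\right) = - \frac{8}{7} - \frac{8}{7} = - \frac{16}{7} \approx -2.2857$)
$b{\left(F \right)} = -6 + F$
$M{\left(c \right)} = - \frac{16}{7} + c$ ($M{\left(c \right)} = c - \frac{16}{7} = - \frac{16}{7} + c$)
$-5 + M{\left(b{\left(x \right)} \right)} = -5 - \frac{93}{7} = - \frac{128}{7}$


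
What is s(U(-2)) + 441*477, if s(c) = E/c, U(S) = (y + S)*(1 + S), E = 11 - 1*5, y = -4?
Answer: 210358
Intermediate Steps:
E = 6 (E = 11 - 5 = 6)
U(S) = (1 + S)*(-4 + S) (U(S) = (-4 + S)*(1 + S) = (1 + S)*(-4 + S))
s(c) = 6/c
s(U(-2)) + 441*477 = 6/(-4 + (-2)**2 - 3*(-2)) + 441*477 = 6/(-4 + 4 + 6) + 210357 = 6/6 + 210357 = 6*(1/6) + 210357 = 1 + 210357 = 210358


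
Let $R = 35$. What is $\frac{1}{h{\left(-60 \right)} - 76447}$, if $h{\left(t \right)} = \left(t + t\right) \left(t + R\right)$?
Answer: $- \frac{1}{73447} \approx -1.3615 \cdot 10^{-5}$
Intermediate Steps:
$h{\left(t \right)} = 2 t \left(35 + t\right)$ ($h{\left(t \right)} = \left(t + t\right) \left(t + 35\right) = 2 t \left(35 + t\right)$)
$\frac{1}{h{\left(-60 \right)} - 76447} = \frac{1}{2 \left(-60\right) \left(35 - 60\right) - 76447} = \frac{1}{2 \left(-60\right) \left(-25\right) - 76447} = \frac{1}{3000 - 76447} = \frac{1}{-73447} = - \frac{1}{73447}$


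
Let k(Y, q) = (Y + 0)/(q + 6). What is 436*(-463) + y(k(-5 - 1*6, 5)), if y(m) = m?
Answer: -201869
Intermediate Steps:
k(Y, q) = Y/(6 + q)
436*(-463) + y(k(-5 - 1*6, 5)) = 436*(-463) + (-5 - 1*6)/(6 + 5) = -201868 + (-5 - 6)/11 = -201868 - 11*1/11 = -201868 - 1 = -201869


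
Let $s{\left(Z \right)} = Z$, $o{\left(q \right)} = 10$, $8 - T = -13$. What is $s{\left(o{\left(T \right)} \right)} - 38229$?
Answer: $-38219$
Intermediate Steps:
$T = 21$ ($T = 8 - -13 = 8 + 13 = 21$)
$s{\left(o{\left(T \right)} \right)} - 38229 = 10 - 38229 = -38219$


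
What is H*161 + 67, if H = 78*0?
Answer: 67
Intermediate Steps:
H = 0
H*161 + 67 = 0*161 + 67 = 0 + 67 = 67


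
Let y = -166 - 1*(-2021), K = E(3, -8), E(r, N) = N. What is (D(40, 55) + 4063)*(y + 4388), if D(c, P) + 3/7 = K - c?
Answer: 175440786/7 ≈ 2.5063e+7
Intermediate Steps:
K = -8
y = 1855 (y = -166 + 2021 = 1855)
D(c, P) = -59/7 - c (D(c, P) = -3/7 + (-8 - c) = -59/7 - c)
(D(40, 55) + 4063)*(y + 4388) = ((-59/7 - 1*40) + 4063)*(1855 + 4388) = ((-59/7 - 40) + 4063)*6243 = (-339/7 + 4063)*6243 = (28102/7)*6243 = 175440786/7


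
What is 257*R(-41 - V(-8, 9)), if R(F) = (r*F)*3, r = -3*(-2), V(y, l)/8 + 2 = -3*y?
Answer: -1003842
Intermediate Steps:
V(y, l) = -16 - 24*y (V(y, l) = -16 + 8*(-3*y) = -16 - 24*y)
r = 6
R(F) = 18*F (R(F) = (6*F)*3 = 18*F)
257*R(-41 - V(-8, 9)) = 257*(18*(-41 - (-16 - 24*(-8)))) = 257*(18*(-41 - (-16 + 192))) = 257*(18*(-41 - 1*176)) = 257*(18*(-41 - 176)) = 257*(18*(-217)) = 257*(-3906) = -1003842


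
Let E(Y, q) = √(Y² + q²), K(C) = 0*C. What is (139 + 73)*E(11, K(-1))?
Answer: 2332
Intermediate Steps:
K(C) = 0
(139 + 73)*E(11, K(-1)) = (139 + 73)*√(11² + 0²) = 212*√(121 + 0) = 212*√121 = 212*11 = 2332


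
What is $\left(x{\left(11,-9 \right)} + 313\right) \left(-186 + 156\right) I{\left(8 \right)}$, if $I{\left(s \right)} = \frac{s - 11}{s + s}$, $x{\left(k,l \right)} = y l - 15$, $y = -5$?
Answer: $\frac{15435}{8} \approx 1929.4$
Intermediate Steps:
$x{\left(k,l \right)} = -15 - 5 l$ ($x{\left(k,l \right)} = - 5 l - 15 = -15 - 5 l$)
$I{\left(s \right)} = \frac{-11 + s}{2 s}$
$\left(x{\left(11,-9 \right)} + 313\right) \left(-186 + 156\right) I{\left(8 \right)} = \left(\left(-15 - -45\right) + 313\right) \left(-186 + 156\right) \frac{-11 + 8}{2 \cdot 8} = \left(\left(-15 + 45\right) + 313\right) \left(-30\right) \frac{1}{2} \cdot \frac{1}{8} \left(-3\right) = \left(30 + 313\right) \left(-30\right) \left(- \frac{3}{16}\right) = 343 \left(-30\right) \left(- \frac{3}{16}\right) = \left(-10290\right) \left(- \frac{3}{16}\right) = \frac{15435}{8}$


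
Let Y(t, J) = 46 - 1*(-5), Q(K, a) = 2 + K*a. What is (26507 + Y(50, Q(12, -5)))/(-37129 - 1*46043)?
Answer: -13279/41586 ≈ -0.31931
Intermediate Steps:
Y(t, J) = 51 (Y(t, J) = 46 + 5 = 51)
(26507 + Y(50, Q(12, -5)))/(-37129 - 1*46043) = (26507 + 51)/(-37129 - 1*46043) = 26558/(-37129 - 46043) = 26558/(-83172) = 26558*(-1/83172) = -13279/41586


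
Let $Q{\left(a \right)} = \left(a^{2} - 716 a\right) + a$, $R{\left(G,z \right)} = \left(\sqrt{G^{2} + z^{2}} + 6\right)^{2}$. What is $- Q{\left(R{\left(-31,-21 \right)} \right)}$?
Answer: $-1241562 - 25932 \sqrt{1402} \approx -2.2125 \cdot 10^{6}$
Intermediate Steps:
$R{\left(G,z \right)} = \left(6 + \sqrt{G^{2} + z^{2}}\right)^{2}$
$Q{\left(a \right)} = a^{2} - 715 a$
$- Q{\left(R{\left(-31,-21 \right)} \right)} = - \left(6 + \sqrt{\left(-31\right)^{2} + \left(-21\right)^{2}}\right)^{2} \left(-715 + \left(6 + \sqrt{\left(-31\right)^{2} + \left(-21\right)^{2}}\right)^{2}\right) = - \left(6 + \sqrt{961 + 441}\right)^{2} \left(-715 + \left(6 + \sqrt{961 + 441}\right)^{2}\right) = - \left(6 + \sqrt{1402}\right)^{2} \left(-715 + \left(6 + \sqrt{1402}\right)^{2}\right)$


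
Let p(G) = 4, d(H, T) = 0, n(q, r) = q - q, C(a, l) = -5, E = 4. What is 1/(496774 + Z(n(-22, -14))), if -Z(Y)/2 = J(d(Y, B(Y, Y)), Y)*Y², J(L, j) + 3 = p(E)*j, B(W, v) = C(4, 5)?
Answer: 1/496774 ≈ 2.0130e-6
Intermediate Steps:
B(W, v) = -5
n(q, r) = 0
J(L, j) = -3 + 4*j
Z(Y) = -2*Y²*(-3 + 4*Y) (Z(Y) = -2*(-3 + 4*Y)*Y² = -2*Y²*(-3 + 4*Y))
1/(496774 + Z(n(-22, -14))) = 1/(496774 + 0²*(6 - 8*0)) = 1/(496774 + 0*(6 + 0)) = 1/(496774 + 0*6) = 1/(496774 + 0) = 1/496774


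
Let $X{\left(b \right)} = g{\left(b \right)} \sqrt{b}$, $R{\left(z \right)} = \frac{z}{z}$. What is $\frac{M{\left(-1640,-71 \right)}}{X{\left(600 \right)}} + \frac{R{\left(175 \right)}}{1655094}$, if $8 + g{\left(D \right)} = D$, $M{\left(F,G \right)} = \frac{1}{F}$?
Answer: $\frac{1}{1655094} - \frac{\sqrt{6}}{58252800} \approx 5.6215 \cdot 10^{-7}$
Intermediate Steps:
$g{\left(D \right)} = -8 + D$
$R{\left(z \right)} = 1$
$X{\left(b \right)} = \sqrt{b} \left(-8 + b\right)$ ($X{\left(b \right)} = \left(-8 + b\right) \sqrt{b} = \sqrt{b} \left(-8 + b\right)$)
$\frac{M{\left(-1640,-71 \right)}}{X{\left(600 \right)}} + \frac{R{\left(175 \right)}}{1655094} = \frac{1}{\left(-1640\right) \sqrt{600} \left(-8 + 600\right)} + 1 \cdot \frac{1}{1655094} = - \frac{1}{1640 \cdot 10 \sqrt{6} \cdot 592} + 1 \cdot \frac{1}{1655094} = - \frac{1}{1640 \cdot 5920 \sqrt{6}} + \frac{1}{1655094} = - \frac{\frac{1}{35520} \sqrt{6}}{1640} + \frac{1}{1655094} = - \frac{\sqrt{6}}{58252800} + \frac{1}{1655094} = \frac{1}{1655094} - \frac{\sqrt{6}}{58252800}$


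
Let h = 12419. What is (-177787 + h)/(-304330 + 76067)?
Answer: 23624/32609 ≈ 0.72446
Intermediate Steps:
(-177787 + h)/(-304330 + 76067) = (-177787 + 12419)/(-304330 + 76067) = -165368/(-228263) = -165368*(-1/228263) = 23624/32609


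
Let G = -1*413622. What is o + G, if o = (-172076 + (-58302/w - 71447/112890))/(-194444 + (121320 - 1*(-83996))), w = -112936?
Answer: -14333675741304686003/34652719818720 ≈ -4.1364e+5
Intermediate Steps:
o = -548464446082163/34652719818720 (o = (-172076 + (-58302/(-112936) - 71447/112890))/(-194444 + (121320 - 1*(-83996))) = (-172076 + (-58302*(-1/112936) - 71447*1/112890))/(-194444 + (121320 + 83996)) = (-172076 + (29151/56468 - 71447/112890))/(-194444 + 205316) = (-172076 - 371806403/3187336260)/10872 = -548464446082163/3187336260*1/10872 = -548464446082163/34652719818720 ≈ -15.827)
G = -413622
o + G = -548464446082163/34652719818720 - 413622 = -14333675741304686003/34652719818720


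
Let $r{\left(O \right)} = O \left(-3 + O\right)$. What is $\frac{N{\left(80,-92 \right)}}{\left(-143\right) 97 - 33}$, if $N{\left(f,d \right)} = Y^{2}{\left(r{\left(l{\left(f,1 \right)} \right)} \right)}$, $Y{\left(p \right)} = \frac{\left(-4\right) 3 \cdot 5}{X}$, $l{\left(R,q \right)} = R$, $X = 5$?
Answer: $- \frac{9}{869} \approx -0.010357$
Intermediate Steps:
$Y{\left(p \right)} = -12$ ($Y{\left(p \right)} = \frac{\left(-4\right) 3 \cdot 5}{5} = \left(-12\right) 5 \cdot \frac{1}{5} = \left(-60\right) \frac{1}{5} = -12$)
$N{\left(f,d \right)} = 144$ ($N{\left(f,d \right)} = \left(-12\right)^{2} = 144$)
$\frac{N{\left(80,-92 \right)}}{\left(-143\right) 97 - 33} = \frac{144}{\left(-143\right) 97 - 33} = \frac{144}{-13871 - 33} = \frac{144}{-13904} = 144 \left(- \frac{1}{13904}\right) = - \frac{9}{869}$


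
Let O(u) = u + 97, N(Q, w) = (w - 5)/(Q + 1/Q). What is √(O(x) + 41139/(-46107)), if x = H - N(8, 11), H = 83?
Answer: √19778597992595/332995 ≈ 13.355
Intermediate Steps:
N(Q, w) = (-5 + w)/(Q + 1/Q)
x = 5347/65 (x = 83 - 8*(-5 + 11)/(1 + 8²) = 83 - 8*6/(1 + 64) = 83 - 8*6/65 = 83 - 1*48/65 = 83 - 48/65 = 5347/65 ≈ 82.261)
O(u) = 97 + u
√(O(x) + 41139/(-46107)) = √((97 + 5347/65) + 41139/(-46107)) = √(11652/65 + 41139*(-1/46107)) = √(11652/65 - 4571/5123) = √(59396081/332995) = √19778597992595/332995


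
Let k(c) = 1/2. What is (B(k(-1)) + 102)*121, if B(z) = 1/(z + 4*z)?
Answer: 61952/5 ≈ 12390.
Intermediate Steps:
k(c) = ½
B(z) = 1/(5*z)
(B(k(-1)) + 102)*121 = (1/(5*(½)) + 102)*121 = ((⅕)*2 + 102)*121 = (⅖ + 102)*121 = (512/5)*121 = 61952/5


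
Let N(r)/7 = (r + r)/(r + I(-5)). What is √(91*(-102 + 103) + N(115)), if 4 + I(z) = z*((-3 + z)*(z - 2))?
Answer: 7*√281/13 ≈ 9.0263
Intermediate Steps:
I(z) = -4 + z*(-3 + z)*(-2 + z) (I(z) = -4 + z*((-3 + z)*(z - 2)) = -4 + z*((-3 + z)*(-2 + z)) = -4 + z*(-3 + z)*(-2 + z))
N(r) = 14*r/(-284 + r) (N(r) = 7*((r + r)/(r + (-4 + (-5)³ - 5*(-5)² + 6*(-5)))) = 7*((2*r)/(r + (-4 - 125 - 5*25 - 30))) = 7*((2*r)/(r + (-4 - 125 - 125 - 30))) = 7*((2*r)/(r - 284)) = 7*((2*r)/(-284 + r)) = 7*(2*r/(-284 + r)) = 14*r/(-284 + r))
√(91*(-102 + 103) + N(115)) = √(91*(-102 + 103) + 14*115/(-284 + 115)) = √(91*1 + 14*115/(-169)) = √(91 + 14*115*(-1/169)) = √(91 - 1610/169) = √(13769/169) = 7*√281/13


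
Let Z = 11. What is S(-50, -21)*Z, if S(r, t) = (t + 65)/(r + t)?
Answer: -484/71 ≈ -6.8169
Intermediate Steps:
S(r, t) = (65 + t)/(r + t)
S(-50, -21)*Z = ((65 - 21)/(-50 - 21))*11 = (44/(-71))*11 = -1/71*44*11 = -44/71*11 = -484/71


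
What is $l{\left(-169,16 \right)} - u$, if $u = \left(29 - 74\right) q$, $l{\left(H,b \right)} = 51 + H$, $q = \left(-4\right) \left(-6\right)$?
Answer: $962$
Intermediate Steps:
$q = 24$
$u = -1080$ ($u = \left(29 - 74\right) 24 = \left(-45\right) 24 = -1080$)
$l{\left(-169,16 \right)} - u = \left(51 - 169\right) - -1080 = -118 + 1080 = 962$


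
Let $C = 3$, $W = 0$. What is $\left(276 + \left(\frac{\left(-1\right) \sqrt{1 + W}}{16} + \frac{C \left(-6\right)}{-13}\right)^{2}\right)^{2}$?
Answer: $\frac{144396007887121}{1871773696} \approx 77144.0$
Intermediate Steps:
$\left(276 + \left(\frac{\left(-1\right) \sqrt{1 + W}}{16} + \frac{C \left(-6\right)}{-13}\right)^{2}\right)^{2} = \left(276 + \left(\frac{\left(-1\right) \sqrt{1 + 0}}{16} + \frac{3 \left(-6\right)}{-13}\right)^{2}\right)^{2} = \left(276 + \left(- \sqrt{1} \cdot \frac{1}{16} - - \frac{18}{13}\right)^{2}\right)^{2} = \left(276 + \left(\left(-1\right) 1 \cdot \frac{1}{16} + \frac{18}{13}\right)^{2}\right)^{2} = \left(276 + \left(\left(-1\right) \frac{1}{16} + \frac{18}{13}\right)^{2}\right)^{2} = \left(276 + \left(- \frac{1}{16} + \frac{18}{13}\right)^{2}\right)^{2} = \left(276 + \left(\frac{275}{208}\right)^{2}\right)^{2} = \left(276 + \frac{75625}{43264}\right)^{2} = \left(\frac{12016489}{43264}\right)^{2} = \frac{144396007887121}{1871773696}$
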